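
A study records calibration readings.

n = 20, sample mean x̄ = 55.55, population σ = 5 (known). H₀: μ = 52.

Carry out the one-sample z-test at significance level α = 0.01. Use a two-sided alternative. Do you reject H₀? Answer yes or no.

SE = σ/√n = 5/√20 = 1.1180
z = (x̄−μ₀)/SE = (55.55−52)/1.1180 = 3.1752
p-value (two-sided) = 0.00150
At α=0.01: p < α → reject H₀

reject H₀: yes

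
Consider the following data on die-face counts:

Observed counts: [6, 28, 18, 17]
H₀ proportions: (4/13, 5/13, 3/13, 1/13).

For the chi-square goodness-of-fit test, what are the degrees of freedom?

df = k − 1 = 4 − 1 = 3

degrees of freedom = 3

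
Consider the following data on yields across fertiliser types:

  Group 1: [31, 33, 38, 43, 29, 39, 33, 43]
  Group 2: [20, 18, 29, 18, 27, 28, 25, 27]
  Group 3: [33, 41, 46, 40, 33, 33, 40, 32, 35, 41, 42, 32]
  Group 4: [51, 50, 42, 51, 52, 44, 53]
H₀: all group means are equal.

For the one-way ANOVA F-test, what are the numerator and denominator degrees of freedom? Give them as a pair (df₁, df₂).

k = 4 groups, N = 35 total
df = (k−1, N−k) = (4−1, 35−4) = (3, 31)

degrees of freedom = [3, 31]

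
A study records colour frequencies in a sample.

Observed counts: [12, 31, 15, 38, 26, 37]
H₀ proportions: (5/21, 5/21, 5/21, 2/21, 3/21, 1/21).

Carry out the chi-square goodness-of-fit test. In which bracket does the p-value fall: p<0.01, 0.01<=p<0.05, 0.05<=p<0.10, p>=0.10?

p-value bracket: p<0.01

n = 159; E_i = n·p_i = [37.86, 37.86, 37.86, 15.14, 22.71, 7.57]
χ² = (12−37.86)²/37.86 + (31−37.86)²/37.86 + (15−37.86)²/37.86 + (38−15.14)²/15.14 + (26−22.71)²/22.71 + (37−7.57)²/7.57 = 182.0629
df = 5
p-value (upper-tail) = 0.00000
→ bracket: p<0.01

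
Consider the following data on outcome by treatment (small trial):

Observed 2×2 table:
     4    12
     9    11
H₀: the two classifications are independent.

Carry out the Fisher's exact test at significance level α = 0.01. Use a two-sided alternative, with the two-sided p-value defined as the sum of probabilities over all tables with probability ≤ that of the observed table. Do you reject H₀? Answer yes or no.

reject H₀: no

Margins: r₁=16, r₂=20, c₁=13, c₂=23, n=36
p_obs = C(16,4)·C(20,9)/C(36,13); sum pmf over tables with pmf ≤ p_obs
p-value (two-sided) = 0.30135
At α=0.01: p ≥ α → fail to reject H₀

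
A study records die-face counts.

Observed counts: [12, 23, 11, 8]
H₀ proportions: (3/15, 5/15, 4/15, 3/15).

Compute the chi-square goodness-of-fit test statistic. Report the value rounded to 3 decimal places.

n = 54; E_i = n·p_i = [10.80, 18.00, 14.40, 10.80]
χ² = (12−10.80)²/10.80 + (23−18.00)²/18.00 + (11−14.40)²/14.40 + (8−10.80)²/10.80 = 3.0509
df = 3

test statistic = 3.051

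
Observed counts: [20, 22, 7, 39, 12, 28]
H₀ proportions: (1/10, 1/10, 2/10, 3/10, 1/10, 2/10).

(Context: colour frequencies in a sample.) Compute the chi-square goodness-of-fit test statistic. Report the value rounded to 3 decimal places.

n = 128; E_i = n·p_i = [12.80, 12.80, 25.60, 38.40, 12.80, 25.60]
χ² = (20−12.80)²/12.80 + (22−12.80)²/12.80 + (7−25.60)²/25.60 + (39−38.40)²/38.40 + (12−12.80)²/12.80 + (28−25.60)²/25.60 = 24.4609
df = 5

test statistic = 24.461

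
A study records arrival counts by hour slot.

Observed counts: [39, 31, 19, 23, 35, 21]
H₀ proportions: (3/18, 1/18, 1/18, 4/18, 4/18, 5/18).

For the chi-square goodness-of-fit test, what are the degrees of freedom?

df = k − 1 = 6 − 1 = 5

degrees of freedom = 5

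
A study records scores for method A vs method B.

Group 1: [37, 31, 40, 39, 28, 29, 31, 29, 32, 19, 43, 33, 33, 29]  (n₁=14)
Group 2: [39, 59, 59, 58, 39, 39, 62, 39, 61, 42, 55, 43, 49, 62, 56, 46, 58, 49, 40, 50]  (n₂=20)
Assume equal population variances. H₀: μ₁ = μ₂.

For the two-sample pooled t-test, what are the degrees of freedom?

df = n₁ + n₂ − 2 = 14 + 20 − 2 = 32

degrees of freedom = 32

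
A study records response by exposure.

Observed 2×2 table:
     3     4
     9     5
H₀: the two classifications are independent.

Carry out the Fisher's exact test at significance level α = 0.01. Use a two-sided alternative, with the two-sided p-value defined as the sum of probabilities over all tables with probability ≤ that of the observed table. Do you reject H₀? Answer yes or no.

reject H₀: no

Margins: r₁=7, r₂=14, c₁=12, c₂=9, n=21
p_obs = C(7,3)·C(14,9)/C(21,12); sum pmf over tables with pmf ≤ p_obs
p-value (two-sided) = 0.39721
At α=0.01: p ≥ α → fail to reject H₀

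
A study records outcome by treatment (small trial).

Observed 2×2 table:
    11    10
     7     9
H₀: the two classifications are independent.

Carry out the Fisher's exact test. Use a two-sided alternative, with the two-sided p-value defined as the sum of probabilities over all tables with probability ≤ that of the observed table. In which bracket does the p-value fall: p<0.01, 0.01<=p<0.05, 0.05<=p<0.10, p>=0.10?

Margins: r₁=21, r₂=16, c₁=18, c₂=19, n=37
p_obs = C(21,11)·C(16,7)/C(37,18); sum pmf over tables with pmf ≤ p_obs
p-value (two-sided) = 0.74314
→ bracket: p>=0.10

p-value bracket: p>=0.10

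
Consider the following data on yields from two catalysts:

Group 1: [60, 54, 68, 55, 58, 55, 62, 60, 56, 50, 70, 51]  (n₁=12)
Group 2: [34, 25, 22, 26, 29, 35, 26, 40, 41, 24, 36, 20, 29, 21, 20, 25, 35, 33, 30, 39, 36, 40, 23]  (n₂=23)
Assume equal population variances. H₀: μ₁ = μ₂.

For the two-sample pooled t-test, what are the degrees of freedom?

degrees of freedom = 33

df = n₁ + n₂ − 2 = 12 + 23 − 2 = 33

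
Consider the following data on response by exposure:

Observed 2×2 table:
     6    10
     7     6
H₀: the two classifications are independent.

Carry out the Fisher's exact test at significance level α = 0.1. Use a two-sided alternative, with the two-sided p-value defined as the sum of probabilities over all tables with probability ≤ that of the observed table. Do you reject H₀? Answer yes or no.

reject H₀: no

Margins: r₁=16, r₂=13, c₁=13, c₂=16, n=29
p_obs = C(16,6)·C(13,7)/C(29,13); sum pmf over tables with pmf ≤ p_obs
p-value (two-sided) = 0.46666
At α=0.1: p ≥ α → fail to reject H₀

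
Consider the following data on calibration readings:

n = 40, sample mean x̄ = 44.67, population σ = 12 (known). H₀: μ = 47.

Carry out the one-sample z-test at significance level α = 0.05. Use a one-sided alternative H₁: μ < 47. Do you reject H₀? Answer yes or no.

SE = σ/√n = 12/√40 = 1.8974
z = (x̄−μ₀)/SE = (44.67−47)/1.8974 = -1.2280
p-value (one-sided, H₁ less) = 0.10972
At α=0.05: p ≥ α → fail to reject H₀

reject H₀: no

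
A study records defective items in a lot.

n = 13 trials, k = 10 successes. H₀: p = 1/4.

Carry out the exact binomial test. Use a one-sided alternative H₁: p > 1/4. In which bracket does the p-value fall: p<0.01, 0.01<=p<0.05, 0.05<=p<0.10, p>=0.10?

p-value bracket: p<0.01

Exact binomial: n=13, k=10, p₀=1/4=0.2500
P(X≥10) from Σ C(n,i)·p₀^i·(1−p₀)^(n−i)
p-value (one-sided, H₁ greater) = 0.00013
→ bracket: p<0.01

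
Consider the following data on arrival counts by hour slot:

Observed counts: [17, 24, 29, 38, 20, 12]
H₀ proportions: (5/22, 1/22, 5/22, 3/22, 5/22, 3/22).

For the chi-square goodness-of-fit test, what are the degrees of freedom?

degrees of freedom = 5

df = k − 1 = 6 − 1 = 5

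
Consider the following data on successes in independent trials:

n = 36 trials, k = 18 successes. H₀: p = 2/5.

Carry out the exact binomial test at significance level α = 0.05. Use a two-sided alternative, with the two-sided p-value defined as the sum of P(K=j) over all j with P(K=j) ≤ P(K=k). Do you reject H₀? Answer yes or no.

reject H₀: no

Exact binomial: n=36, k=18, p₀=2/5=0.4000
P(X=j) = C(n,j)·p₀^j·(1−p₀)^(n−j); p = Σ P(X=j) over j with P(X=j) ≤ P(X=18)
p-value (two-sided) = 0.23634
At α=0.05: p ≥ α → fail to reject H₀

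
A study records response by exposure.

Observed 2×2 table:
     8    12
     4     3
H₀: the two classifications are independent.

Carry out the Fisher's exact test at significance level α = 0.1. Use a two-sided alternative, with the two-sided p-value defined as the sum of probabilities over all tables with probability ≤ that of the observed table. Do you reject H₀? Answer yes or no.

reject H₀: no

Margins: r₁=20, r₂=7, c₁=12, c₂=15, n=27
p_obs = C(20,8)·C(7,4)/C(27,12); sum pmf over tables with pmf ≤ p_obs
p-value (two-sided) = 0.66184
At α=0.1: p ≥ α → fail to reject H₀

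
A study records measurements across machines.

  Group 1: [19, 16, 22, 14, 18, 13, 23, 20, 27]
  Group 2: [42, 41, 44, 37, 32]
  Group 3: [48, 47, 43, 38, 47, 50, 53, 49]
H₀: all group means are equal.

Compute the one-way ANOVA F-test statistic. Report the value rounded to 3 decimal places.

Group means [19.11, 39.20, 46.88], grand mean 33.773
SSB = Σnᵢ(x̄ᵢ−x̄)² = 3455.300; SSW = ΣΣ(x−x̄ᵢ)² = 398.564
MSB = 3455.300/2 = 1727.6499; MSW = 398.564/19 = 20.9770
F = MSB/MSW = 82.3591
df = (2, 19)

test statistic = 82.359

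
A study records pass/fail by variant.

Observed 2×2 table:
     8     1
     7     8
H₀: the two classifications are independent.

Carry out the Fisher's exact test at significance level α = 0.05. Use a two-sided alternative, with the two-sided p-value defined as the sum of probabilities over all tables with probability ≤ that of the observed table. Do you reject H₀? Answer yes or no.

Margins: r₁=9, r₂=15, c₁=15, c₂=9, n=24
p_obs = C(9,8)·C(15,7)/C(24,15); sum pmf over tables with pmf ≤ p_obs
p-value (two-sided) = 0.08035
At α=0.05: p ≥ α → fail to reject H₀

reject H₀: no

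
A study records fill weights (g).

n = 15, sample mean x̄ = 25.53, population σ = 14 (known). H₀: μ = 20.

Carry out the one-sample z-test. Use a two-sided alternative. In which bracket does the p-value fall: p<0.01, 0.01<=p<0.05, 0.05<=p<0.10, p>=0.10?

p-value bracket: p>=0.10

SE = σ/√n = 14/√15 = 3.6148
z = (x̄−μ₀)/SE = (25.53−20)/3.6148 = 1.5298
p-value (two-sided) = 0.12606
→ bracket: p>=0.10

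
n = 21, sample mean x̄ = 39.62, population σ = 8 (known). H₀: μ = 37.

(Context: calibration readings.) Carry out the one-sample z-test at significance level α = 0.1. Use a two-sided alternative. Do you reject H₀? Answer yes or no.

reject H₀: no

SE = σ/√n = 8/√21 = 1.7457
z = (x̄−μ₀)/SE = (39.62−37)/1.7457 = 1.5008
p-value (two-sided) = 0.13341
At α=0.1: p ≥ α → fail to reject H₀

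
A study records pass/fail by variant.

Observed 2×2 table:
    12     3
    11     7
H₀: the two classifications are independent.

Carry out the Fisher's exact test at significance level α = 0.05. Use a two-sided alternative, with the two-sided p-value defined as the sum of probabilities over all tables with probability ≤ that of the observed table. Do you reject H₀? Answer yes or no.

reject H₀: no

Margins: r₁=15, r₂=18, c₁=23, c₂=10, n=33
p_obs = C(15,12)·C(18,11)/C(33,23); sum pmf over tables with pmf ≤ p_obs
p-value (two-sided) = 0.28280
At α=0.05: p ≥ α → fail to reject H₀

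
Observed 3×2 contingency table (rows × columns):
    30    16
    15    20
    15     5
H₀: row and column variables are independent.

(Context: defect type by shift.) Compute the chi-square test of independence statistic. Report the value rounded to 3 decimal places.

test statistic = 6.636

Row totals [46, 35, 20], col totals [60, 41], n=101
χ² = (30−27.33)²/27.33 + (16−18.67)²/18.67 + (15−20.79)²/20.79 + (20−14.21)²/14.21 + (15−11.88)²/11.88 + (5−8.12)²/8.12 = 6.6357
df = 2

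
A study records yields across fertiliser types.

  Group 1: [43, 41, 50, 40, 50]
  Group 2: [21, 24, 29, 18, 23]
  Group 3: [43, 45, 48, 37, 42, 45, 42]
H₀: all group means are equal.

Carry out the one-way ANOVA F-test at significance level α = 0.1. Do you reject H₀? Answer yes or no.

reject H₀: yes

Group means [44.80, 23.00, 43.14], grand mean 37.706
SSB = Σnᵢ(x̄ᵢ−x̄)² = 1539.872; SSW = ΣΣ(x−x̄ᵢ)² = 231.657
MSB = 1539.872/2 = 769.9361; MSW = 231.657/14 = 16.5469
F = MSB/MSW = 46.5304
df = (2, 14)
p-value (upper-tail) = 0.00000
At α=0.1: p < α → reject H₀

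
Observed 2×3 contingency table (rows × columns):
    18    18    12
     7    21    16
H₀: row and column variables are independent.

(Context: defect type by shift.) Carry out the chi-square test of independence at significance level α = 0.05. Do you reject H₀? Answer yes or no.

reject H₀: no

Row totals [48, 44], col totals [25, 39, 28], n=92
χ² = (18−13.04)²/13.04 + (18−20.35)²/20.35 + (12−14.61)²/14.61 + (7−11.96)²/11.96 + (21−18.65)²/18.65 + (16−13.39)²/13.39 = 5.4786
df = 2
p-value (upper-tail) = 0.06461
At α=0.05: p ≥ α → fail to reject H₀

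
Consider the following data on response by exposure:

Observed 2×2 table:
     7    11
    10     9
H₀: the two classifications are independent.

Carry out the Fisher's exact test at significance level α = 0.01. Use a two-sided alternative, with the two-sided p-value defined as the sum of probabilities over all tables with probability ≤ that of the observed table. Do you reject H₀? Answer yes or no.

Margins: r₁=18, r₂=19, c₁=17, c₂=20, n=37
p_obs = C(18,7)·C(19,10)/C(37,17); sum pmf over tables with pmf ≤ p_obs
p-value (two-sided) = 0.51481
At α=0.01: p ≥ α → fail to reject H₀

reject H₀: no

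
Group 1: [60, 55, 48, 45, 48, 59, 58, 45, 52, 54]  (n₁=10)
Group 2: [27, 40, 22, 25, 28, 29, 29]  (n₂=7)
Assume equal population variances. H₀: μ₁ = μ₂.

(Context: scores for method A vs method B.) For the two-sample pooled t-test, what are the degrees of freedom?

df = n₁ + n₂ − 2 = 10 + 7 − 2 = 15

degrees of freedom = 15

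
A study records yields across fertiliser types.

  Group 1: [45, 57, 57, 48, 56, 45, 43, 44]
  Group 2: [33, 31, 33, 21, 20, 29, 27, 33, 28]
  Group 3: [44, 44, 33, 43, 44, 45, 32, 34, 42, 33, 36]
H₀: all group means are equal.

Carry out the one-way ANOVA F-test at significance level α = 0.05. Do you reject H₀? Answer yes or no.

Group means [49.38, 28.33, 39.09], grand mean 38.571
SSB = Σnᵢ(x̄ᵢ−x̄)² = 1880.073; SSW = ΣΣ(x−x̄ᵢ)² = 758.784
MSB = 1880.073/2 = 940.0365; MSW = 758.784/25 = 30.3514
F = MSB/MSW = 30.9718
df = (2, 25)
p-value (upper-tail) = 0.00000
At α=0.05: p < α → reject H₀

reject H₀: yes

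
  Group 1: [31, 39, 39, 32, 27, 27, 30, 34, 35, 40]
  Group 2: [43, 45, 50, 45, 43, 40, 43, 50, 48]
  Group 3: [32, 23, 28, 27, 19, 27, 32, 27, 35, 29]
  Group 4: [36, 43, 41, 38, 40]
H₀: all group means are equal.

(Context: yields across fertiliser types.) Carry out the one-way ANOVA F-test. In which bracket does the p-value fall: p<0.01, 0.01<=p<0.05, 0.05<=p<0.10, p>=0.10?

Group means [33.40, 45.22, 27.90, 39.60], grand mean 35.824
SSB = Σnᵢ(x̄ᵢ−x̄)² = 1552.886; SSW = ΣΣ(x−x̄ᵢ)² = 526.056
MSB = 1552.886/3 = 517.6285; MSW = 526.056/30 = 17.5352
F = MSB/MSW = 29.5194
df = (3, 30)
p-value (upper-tail) = 0.00000
→ bracket: p<0.01

p-value bracket: p<0.01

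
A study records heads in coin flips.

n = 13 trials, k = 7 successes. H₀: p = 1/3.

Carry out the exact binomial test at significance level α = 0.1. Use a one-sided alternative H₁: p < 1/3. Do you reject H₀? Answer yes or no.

reject H₀: no

Exact binomial: n=13, k=7, p₀=1/3=0.3333
P(X≤7) from Σ C(n,i)·p₀^i·(1−p₀)^(n−i)
p-value (one-sided, H₁ less) = 0.96535
At α=0.1: p ≥ α → fail to reject H₀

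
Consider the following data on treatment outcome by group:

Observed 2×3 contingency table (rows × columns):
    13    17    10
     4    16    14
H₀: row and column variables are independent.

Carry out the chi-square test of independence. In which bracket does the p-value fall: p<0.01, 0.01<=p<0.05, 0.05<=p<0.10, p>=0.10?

p-value bracket: 0.05<=p<0.10

Row totals [40, 34], col totals [17, 33, 24], n=74
χ² = (13−9.19)²/9.19 + (17−17.84)²/17.84 + (10−12.97)²/12.97 + (4−7.81)²/7.81 + (16−15.16)²/15.16 + (14−11.03)²/11.03 = 5.0081
df = 2
p-value (upper-tail) = 0.08175
→ bracket: 0.05<=p<0.10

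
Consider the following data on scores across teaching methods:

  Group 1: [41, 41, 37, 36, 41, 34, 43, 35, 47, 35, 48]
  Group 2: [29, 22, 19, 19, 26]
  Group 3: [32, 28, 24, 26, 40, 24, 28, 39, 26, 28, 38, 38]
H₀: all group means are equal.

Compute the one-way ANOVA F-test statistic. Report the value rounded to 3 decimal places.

test statistic = 18.146

Group means [39.82, 23.00, 30.92], grand mean 33.000
SSB = Σnᵢ(x̄ᵢ−x̄)² = 1063.447; SSW = ΣΣ(x−x̄ᵢ)² = 732.553
MSB = 1063.447/2 = 531.7235; MSW = 732.553/25 = 29.3021
F = MSB/MSW = 18.1462
df = (2, 25)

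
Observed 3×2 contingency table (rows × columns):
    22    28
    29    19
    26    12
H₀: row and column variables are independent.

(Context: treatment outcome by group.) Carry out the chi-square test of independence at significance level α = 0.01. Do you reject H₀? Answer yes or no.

Row totals [50, 48, 38], col totals [77, 59], n=136
χ² = (22−28.31)²/28.31 + (28−21.69)²/21.69 + (29−27.18)²/27.18 + (19−20.82)²/20.82 + (26−21.51)²/21.51 + (12−16.49)²/16.49 = 5.6783
df = 2
p-value (upper-tail) = 0.05847
At α=0.01: p ≥ α → fail to reject H₀

reject H₀: no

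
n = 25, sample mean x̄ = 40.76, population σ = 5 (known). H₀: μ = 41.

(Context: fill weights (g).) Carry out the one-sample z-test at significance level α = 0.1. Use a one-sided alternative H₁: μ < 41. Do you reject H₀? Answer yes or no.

reject H₀: no

SE = σ/√n = 5/√25 = 1.0000
z = (x̄−μ₀)/SE = (40.76−41)/1.0000 = -0.2400
p-value (one-sided, H₁ less) = 0.40517
At α=0.1: p ≥ α → fail to reject H₀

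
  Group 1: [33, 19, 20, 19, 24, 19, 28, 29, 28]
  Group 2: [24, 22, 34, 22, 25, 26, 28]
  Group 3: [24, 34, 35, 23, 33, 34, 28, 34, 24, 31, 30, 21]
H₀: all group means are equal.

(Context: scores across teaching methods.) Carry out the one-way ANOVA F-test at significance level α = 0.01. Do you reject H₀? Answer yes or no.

reject H₀: no

Group means [24.33, 25.86, 29.25], grand mean 26.821
SSB = Σnᵢ(x̄ᵢ−x̄)² = 133.000; SSW = ΣΣ(x−x̄ᵢ)² = 615.107
MSB = 133.000/2 = 66.5000; MSW = 615.107/25 = 24.6043
F = MSB/MSW = 2.7028
df = (2, 25)
p-value (upper-tail) = 0.08656
At α=0.01: p ≥ α → fail to reject H₀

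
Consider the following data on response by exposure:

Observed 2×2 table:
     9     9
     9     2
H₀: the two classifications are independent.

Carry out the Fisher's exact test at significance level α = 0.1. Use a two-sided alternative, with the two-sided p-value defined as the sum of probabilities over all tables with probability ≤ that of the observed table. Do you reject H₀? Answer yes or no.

reject H₀: no

Margins: r₁=18, r₂=11, c₁=18, c₂=11, n=29
p_obs = C(18,9)·C(11,9)/C(29,18); sum pmf over tables with pmf ≤ p_obs
p-value (two-sided) = 0.12545
At α=0.1: p ≥ α → fail to reject H₀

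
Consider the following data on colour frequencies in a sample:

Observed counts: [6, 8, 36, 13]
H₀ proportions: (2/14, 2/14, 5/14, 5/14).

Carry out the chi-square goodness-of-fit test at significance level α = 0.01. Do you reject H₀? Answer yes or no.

n = 63; E_i = n·p_i = [9.00, 9.00, 22.50, 22.50]
χ² = (6−9.00)²/9.00 + (8−9.00)²/9.00 + (36−22.50)²/22.50 + (13−22.50)²/22.50 = 13.2222
df = 3
p-value (upper-tail) = 0.00418
At α=0.01: p < α → reject H₀

reject H₀: yes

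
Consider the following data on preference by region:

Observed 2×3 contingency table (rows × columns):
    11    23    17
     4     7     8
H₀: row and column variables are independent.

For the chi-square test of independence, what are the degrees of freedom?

df = (r−1)(c−1) = (2−1)·(3−1) = 2

degrees of freedom = 2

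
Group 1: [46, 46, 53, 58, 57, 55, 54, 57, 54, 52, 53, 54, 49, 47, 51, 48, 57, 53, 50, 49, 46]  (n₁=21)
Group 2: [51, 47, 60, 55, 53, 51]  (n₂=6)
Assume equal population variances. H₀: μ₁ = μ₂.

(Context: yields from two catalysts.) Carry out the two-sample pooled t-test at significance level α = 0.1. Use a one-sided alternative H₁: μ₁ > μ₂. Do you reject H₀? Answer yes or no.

reject H₀: no

x̄₁=51.857, s₁=3.915, n₁=21
x̄₂=52.833, s₂=4.401, n₂=6
s_p² = [20·3.915² + 5·4.401²]/25 = 16.1362
SE = √(s_p²·(1/21+1/6)) = 1.8595
t = (51.857−52.833)/1.8595 = -0.5250
df = 25
p-value (one-sided, H₁ greater) = 0.69789
At α=0.1: p ≥ α → fail to reject H₀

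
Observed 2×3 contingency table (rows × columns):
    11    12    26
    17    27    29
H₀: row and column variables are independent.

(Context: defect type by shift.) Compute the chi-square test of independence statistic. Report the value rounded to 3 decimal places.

test statistic = 2.598

Row totals [49, 73], col totals [28, 39, 55], n=122
χ² = (11−11.25)²/11.25 + (12−15.66)²/15.66 + (26−22.09)²/22.09 + (17−16.75)²/16.75 + (27−23.34)²/23.34 + (29−32.91)²/32.91 = 2.5978
df = 2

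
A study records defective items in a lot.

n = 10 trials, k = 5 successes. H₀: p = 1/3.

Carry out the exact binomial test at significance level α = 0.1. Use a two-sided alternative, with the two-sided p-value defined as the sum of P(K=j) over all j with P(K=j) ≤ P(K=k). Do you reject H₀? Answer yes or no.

reject H₀: no

Exact binomial: n=10, k=5, p₀=1/3=0.3333
P(X=j) = C(n,j)·p₀^j·(1−p₀)^(n−j); p = Σ P(X=j) over j with P(X=j) ≤ P(X=5)
p-value (two-sided) = 0.31718
At α=0.1: p ≥ α → fail to reject H₀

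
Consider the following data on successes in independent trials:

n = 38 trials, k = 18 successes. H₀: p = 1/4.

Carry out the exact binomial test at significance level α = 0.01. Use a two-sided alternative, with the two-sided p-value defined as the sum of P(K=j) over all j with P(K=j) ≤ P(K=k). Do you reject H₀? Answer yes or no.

Exact binomial: n=38, k=18, p₀=1/4=0.2500
P(X=j) = C(n,j)·p₀^j·(1−p₀)^(n−j); p = Σ P(X=j) over j with P(X=j) ≤ P(X=18)
p-value (two-sided) = 0.00397
At α=0.01: p < α → reject H₀

reject H₀: yes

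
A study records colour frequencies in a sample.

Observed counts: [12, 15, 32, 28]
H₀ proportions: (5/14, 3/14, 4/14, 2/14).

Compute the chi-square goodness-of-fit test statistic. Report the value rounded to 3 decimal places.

test statistic = 33.979

n = 87; E_i = n·p_i = [31.07, 18.64, 24.86, 12.43]
χ² = (12−31.07)²/31.07 + (15−18.64)²/18.64 + (32−24.86)²/24.86 + (28−12.43)²/12.43 = 33.9793
df = 3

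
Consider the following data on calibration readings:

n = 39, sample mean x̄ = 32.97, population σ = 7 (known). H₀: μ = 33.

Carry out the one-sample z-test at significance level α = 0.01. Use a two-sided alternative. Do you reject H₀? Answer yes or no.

reject H₀: no

SE = σ/√n = 7/√39 = 1.1209
z = (x̄−μ₀)/SE = (32.97−33)/1.1209 = -0.0268
p-value (two-sided) = 0.97865
At α=0.01: p ≥ α → fail to reject H₀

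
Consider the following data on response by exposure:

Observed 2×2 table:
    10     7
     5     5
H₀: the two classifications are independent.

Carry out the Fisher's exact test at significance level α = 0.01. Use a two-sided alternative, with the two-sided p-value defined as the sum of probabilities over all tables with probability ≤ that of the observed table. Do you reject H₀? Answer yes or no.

reject H₀: no

Margins: r₁=17, r₂=10, c₁=15, c₂=12, n=27
p_obs = C(17,10)·C(10,5)/C(27,15); sum pmf over tables with pmf ≤ p_obs
p-value (two-sided) = 0.70633
At α=0.01: p ≥ α → fail to reject H₀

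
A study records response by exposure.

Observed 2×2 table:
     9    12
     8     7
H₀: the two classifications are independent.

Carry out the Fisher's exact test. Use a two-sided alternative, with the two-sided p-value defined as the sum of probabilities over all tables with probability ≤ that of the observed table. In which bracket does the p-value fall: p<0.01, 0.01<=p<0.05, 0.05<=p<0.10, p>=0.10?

Margins: r₁=21, r₂=15, c₁=17, c₂=19, n=36
p_obs = C(21,9)·C(15,8)/C(36,17); sum pmf over tables with pmf ≤ p_obs
p-value (two-sided) = 0.73600
→ bracket: p>=0.10

p-value bracket: p>=0.10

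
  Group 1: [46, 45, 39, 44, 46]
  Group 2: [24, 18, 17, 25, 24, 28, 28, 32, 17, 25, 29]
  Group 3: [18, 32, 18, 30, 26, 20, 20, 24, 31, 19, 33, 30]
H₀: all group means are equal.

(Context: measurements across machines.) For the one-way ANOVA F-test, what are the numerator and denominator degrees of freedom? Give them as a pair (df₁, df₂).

k = 3 groups, N = 28 total
df = (k−1, N−k) = (3−1, 28−3) = (2, 25)

degrees of freedom = [2, 25]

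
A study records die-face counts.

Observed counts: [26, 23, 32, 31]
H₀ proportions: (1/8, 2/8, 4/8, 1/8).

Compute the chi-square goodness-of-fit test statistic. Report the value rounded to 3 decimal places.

test statistic = 42.107

n = 112; E_i = n·p_i = [14.00, 28.00, 56.00, 14.00]
χ² = (26−14.00)²/14.00 + (23−28.00)²/28.00 + (32−56.00)²/56.00 + (31−14.00)²/14.00 = 42.1071
df = 3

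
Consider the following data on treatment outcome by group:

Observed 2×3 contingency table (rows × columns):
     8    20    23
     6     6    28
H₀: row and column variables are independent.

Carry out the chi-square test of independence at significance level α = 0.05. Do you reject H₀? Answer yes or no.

reject H₀: yes

Row totals [51, 40], col totals [14, 26, 51], n=91
χ² = (8−7.85)²/7.85 + (20−14.57)²/14.57 + (23−28.58)²/28.58 + (6−6.15)²/6.15 + (6−11.43)²/11.43 + (28−22.42)²/22.42 = 7.0883
df = 2
p-value (upper-tail) = 0.02889
At α=0.05: p < α → reject H₀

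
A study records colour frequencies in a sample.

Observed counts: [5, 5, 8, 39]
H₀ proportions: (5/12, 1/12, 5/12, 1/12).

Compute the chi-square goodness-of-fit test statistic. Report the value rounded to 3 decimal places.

test statistic = 272.221

n = 57; E_i = n·p_i = [23.75, 4.75, 23.75, 4.75]
χ² = (5−23.75)²/23.75 + (5−4.75)²/4.75 + (8−23.75)²/23.75 + (39−4.75)²/4.75 = 272.2211
df = 3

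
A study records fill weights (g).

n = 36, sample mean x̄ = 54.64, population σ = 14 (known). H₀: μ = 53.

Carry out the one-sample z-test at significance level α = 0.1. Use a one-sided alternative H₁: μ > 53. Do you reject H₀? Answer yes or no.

reject H₀: no

SE = σ/√n = 14/√36 = 2.3333
z = (x̄−μ₀)/SE = (54.64−53)/2.3333 = 0.7029
p-value (one-sided, H₁ greater) = 0.24107
At α=0.1: p ≥ α → fail to reject H₀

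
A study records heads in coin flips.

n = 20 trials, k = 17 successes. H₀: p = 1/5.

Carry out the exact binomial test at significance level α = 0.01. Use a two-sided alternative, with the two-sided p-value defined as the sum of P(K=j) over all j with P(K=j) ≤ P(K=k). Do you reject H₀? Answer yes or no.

reject H₀: yes

Exact binomial: n=20, k=17, p₀=1/5=0.2000
P(X=j) = C(n,j)·p₀^j·(1−p₀)^(n−j); p = Σ P(X=j) over j with P(X=j) ≤ P(X=17)
p-value (two-sided) = 0.00000
At α=0.01: p < α → reject H₀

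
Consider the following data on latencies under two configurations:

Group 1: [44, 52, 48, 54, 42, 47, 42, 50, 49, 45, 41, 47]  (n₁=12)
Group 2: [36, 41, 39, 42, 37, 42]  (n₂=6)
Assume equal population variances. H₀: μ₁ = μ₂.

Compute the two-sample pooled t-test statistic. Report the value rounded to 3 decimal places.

test statistic = 3.913

x̄₁=46.750, s₁=4.115, n₁=12
x̄₂=39.500, s₂=2.588, n₂=6
s_p² = [11·4.115² + 5·2.588²]/16 = 13.7344
SE = √(s_p²·(1/12+1/6)) = 1.8530
t = (46.750−39.500)/1.8530 = 3.9126
df = 16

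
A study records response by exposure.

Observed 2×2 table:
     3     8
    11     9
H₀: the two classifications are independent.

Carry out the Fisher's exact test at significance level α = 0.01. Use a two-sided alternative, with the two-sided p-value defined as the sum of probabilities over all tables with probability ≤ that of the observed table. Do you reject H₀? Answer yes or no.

reject H₀: no

Margins: r₁=11, r₂=20, c₁=14, c₂=17, n=31
p_obs = C(11,3)·C(20,11)/C(31,14); sum pmf over tables with pmf ≤ p_obs
p-value (two-sided) = 0.25800
At α=0.01: p ≥ α → fail to reject H₀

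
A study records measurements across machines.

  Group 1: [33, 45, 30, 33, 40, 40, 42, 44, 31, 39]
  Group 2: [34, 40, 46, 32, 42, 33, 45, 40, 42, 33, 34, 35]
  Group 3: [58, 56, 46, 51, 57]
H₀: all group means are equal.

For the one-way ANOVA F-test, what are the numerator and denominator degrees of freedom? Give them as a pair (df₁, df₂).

k = 3 groups, N = 27 total
df = (k−1, N−k) = (3−1, 27−3) = (2, 24)

degrees of freedom = [2, 24]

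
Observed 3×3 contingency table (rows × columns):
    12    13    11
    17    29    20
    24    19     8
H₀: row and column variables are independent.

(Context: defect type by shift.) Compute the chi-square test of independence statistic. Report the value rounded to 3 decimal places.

test statistic = 7.166

Row totals [36, 66, 51], col totals [53, 61, 39], n=153
χ² = (12−12.47)²/12.47 + (13−14.35)²/14.35 + (11−9.18)²/9.18 + (17−22.86)²/22.86 + (29−26.31)²/26.31 + (20−16.82)²/16.82 + (24−17.67)²/17.67 + (19−20.33)²/20.33 + (8−13.00)²/13.00 = 7.1660
df = 4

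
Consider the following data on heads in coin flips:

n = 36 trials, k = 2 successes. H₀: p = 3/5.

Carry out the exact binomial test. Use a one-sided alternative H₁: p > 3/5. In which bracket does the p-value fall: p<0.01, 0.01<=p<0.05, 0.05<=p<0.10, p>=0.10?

Exact binomial: n=36, k=2, p₀=3/5=0.6000
P(X≥2) from Σ C(n,i)·p₀^i·(1−p₀)^(n−i)
p-value (one-sided, H₁ greater) = 1.00000
→ bracket: p>=0.10

p-value bracket: p>=0.10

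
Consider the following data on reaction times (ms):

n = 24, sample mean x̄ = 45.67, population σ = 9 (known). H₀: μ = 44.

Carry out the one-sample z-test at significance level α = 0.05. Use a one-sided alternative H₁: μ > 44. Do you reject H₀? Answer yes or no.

reject H₀: no

SE = σ/√n = 9/√24 = 1.8371
z = (x̄−μ₀)/SE = (45.67−44)/1.8371 = 0.9090
p-value (one-sided, H₁ greater) = 0.18167
At α=0.05: p ≥ α → fail to reject H₀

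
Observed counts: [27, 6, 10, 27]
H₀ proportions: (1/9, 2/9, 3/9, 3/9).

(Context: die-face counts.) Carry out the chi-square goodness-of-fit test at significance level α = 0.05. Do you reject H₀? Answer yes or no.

n = 70; E_i = n·p_i = [7.78, 15.56, 23.33, 23.33]
χ² = (27−7.78)²/7.78 + (6−15.56)²/15.56 + (10−23.33)²/23.33 + (27−23.33)²/23.33 = 61.5714
df = 3
p-value (upper-tail) = 0.00000
At α=0.05: p < α → reject H₀

reject H₀: yes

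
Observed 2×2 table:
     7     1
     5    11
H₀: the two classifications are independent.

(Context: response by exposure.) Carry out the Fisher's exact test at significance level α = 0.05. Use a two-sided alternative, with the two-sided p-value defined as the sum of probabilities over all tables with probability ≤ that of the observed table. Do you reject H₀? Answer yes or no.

reject H₀: yes

Margins: r₁=8, r₂=16, c₁=12, c₂=12, n=24
p_obs = C(8,7)·C(16,5)/C(24,12); sum pmf over tables with pmf ≤ p_obs
p-value (two-sided) = 0.02719
At α=0.05: p < α → reject H₀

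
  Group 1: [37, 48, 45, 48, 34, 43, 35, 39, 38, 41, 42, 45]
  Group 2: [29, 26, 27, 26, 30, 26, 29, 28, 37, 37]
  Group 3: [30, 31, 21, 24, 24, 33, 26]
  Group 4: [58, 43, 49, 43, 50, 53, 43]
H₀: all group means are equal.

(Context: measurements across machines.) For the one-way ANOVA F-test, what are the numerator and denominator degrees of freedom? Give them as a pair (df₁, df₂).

degrees of freedom = [3, 32]

k = 4 groups, N = 36 total
df = (k−1, N−k) = (4−1, 36−4) = (3, 32)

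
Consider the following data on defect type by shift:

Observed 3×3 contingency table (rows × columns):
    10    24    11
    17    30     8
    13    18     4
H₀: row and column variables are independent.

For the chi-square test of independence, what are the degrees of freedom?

degrees of freedom = 4

df = (r−1)(c−1) = (3−1)·(3−1) = 4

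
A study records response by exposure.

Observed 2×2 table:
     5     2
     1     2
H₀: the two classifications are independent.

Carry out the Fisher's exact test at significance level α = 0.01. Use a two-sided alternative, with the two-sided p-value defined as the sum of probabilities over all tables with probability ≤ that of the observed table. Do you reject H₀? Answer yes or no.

reject H₀: no

Margins: r₁=7, r₂=3, c₁=6, c₂=4, n=10
p_obs = C(7,5)·C(3,1)/C(10,6); sum pmf over tables with pmf ≤ p_obs
p-value (two-sided) = 0.50000
At α=0.01: p ≥ α → fail to reject H₀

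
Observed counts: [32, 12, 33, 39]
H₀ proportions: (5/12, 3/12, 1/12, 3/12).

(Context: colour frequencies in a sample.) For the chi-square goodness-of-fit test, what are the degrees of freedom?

df = k − 1 = 4 − 1 = 3

degrees of freedom = 3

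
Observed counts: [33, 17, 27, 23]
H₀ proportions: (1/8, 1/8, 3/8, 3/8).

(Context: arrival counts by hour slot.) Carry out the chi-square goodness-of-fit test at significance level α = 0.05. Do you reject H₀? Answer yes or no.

reject H₀: yes

n = 100; E_i = n·p_i = [12.50, 12.50, 37.50, 37.50]
χ² = (33−12.50)²/12.50 + (17−12.50)²/12.50 + (27−37.50)²/37.50 + (23−37.50)²/37.50 = 43.7867
df = 3
p-value (upper-tail) = 0.00000
At α=0.05: p < α → reject H₀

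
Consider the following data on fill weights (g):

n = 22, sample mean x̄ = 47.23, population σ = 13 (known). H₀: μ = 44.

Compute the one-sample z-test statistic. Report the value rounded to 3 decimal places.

test statistic = 1.165

SE = σ/√n = 13/√22 = 2.7716
z = (x̄−μ₀)/SE = (47.23−44)/2.7716 = 1.1654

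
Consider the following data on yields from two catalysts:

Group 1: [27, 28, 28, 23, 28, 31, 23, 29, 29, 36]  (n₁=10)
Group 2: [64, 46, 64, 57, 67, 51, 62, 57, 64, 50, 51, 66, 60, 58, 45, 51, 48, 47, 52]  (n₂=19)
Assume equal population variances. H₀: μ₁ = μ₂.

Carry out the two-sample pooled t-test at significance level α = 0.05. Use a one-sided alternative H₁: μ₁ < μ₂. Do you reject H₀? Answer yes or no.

x̄₁=28.200, s₁=3.736, n₁=10
x̄₂=55.789, s₂=7.315, n₂=19
s_p² = [9·3.736² + 18·7.315²]/27 = 40.3244
SE = √(s_p²·(1/10+1/19)) = 2.4809
t = (28.200−55.789)/2.4809 = -11.1208
df = 27
p-value (one-sided, H₁ less) = 0.00000
At α=0.05: p < α → reject H₀

reject H₀: yes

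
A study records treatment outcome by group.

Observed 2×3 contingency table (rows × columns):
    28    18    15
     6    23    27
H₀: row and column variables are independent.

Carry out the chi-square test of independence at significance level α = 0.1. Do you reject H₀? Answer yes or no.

Row totals [61, 56], col totals [34, 41, 42], n=117
χ² = (28−17.73)²/17.73 + (18−21.38)²/21.38 + (15−21.90)²/21.90 + (6−16.27)²/16.27 + (23−19.62)²/19.62 + (27−20.10)²/20.10 = 18.0930
df = 2
p-value (upper-tail) = 0.00012
At α=0.1: p < α → reject H₀

reject H₀: yes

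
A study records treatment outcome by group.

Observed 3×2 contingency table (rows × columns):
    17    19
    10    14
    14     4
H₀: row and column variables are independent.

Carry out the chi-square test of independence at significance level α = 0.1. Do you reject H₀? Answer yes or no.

Row totals [36, 24, 18], col totals [41, 37], n=78
χ² = (17−18.92)²/18.92 + (19−17.08)²/17.08 + (10−12.62)²/12.62 + (14−11.38)²/11.38 + (14−9.46)²/9.46 + (4−8.54)²/8.54 = 6.1444
df = 2
p-value (upper-tail) = 0.04632
At α=0.1: p < α → reject H₀

reject H₀: yes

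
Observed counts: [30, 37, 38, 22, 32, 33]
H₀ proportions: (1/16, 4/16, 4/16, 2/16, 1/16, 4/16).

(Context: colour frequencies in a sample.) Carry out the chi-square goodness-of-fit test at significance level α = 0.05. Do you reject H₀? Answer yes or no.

reject H₀: yes

n = 192; E_i = n·p_i = [12.00, 48.00, 48.00, 24.00, 12.00, 48.00]
χ² = (30−12.00)²/12.00 + (37−48.00)²/48.00 + (38−48.00)²/48.00 + (22−24.00)²/24.00 + (32−12.00)²/12.00 + (33−48.00)²/48.00 = 69.7917
df = 5
p-value (upper-tail) = 0.00000
At α=0.05: p < α → reject H₀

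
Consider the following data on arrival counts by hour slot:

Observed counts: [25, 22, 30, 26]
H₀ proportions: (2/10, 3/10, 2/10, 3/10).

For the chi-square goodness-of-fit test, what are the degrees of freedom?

degrees of freedom = 3

df = k − 1 = 4 − 1 = 3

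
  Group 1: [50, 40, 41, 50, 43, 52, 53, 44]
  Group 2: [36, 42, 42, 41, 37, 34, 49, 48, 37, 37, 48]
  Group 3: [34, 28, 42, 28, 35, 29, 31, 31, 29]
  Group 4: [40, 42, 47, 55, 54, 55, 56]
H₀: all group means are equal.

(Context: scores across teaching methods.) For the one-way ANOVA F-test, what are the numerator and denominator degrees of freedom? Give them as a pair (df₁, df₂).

k = 4 groups, N = 35 total
df = (k−1, N−k) = (4−1, 35−4) = (3, 31)

degrees of freedom = [3, 31]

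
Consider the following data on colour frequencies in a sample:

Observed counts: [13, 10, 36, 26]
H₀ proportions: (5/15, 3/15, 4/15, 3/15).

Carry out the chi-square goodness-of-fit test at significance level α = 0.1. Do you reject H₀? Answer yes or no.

reject H₀: yes

n = 85; E_i = n·p_i = [28.33, 17.00, 22.67, 17.00]
χ² = (13−28.33)²/28.33 + (10−17.00)²/17.00 + (36−22.67)²/22.67 + (26−17.00)²/17.00 = 23.7882
df = 3
p-value (upper-tail) = 0.00003
At α=0.1: p < α → reject H₀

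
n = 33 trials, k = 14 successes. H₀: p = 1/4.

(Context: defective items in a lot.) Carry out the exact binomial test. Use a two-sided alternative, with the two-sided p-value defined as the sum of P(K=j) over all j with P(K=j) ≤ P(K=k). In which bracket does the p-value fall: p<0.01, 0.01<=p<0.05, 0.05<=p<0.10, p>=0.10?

p-value bracket: 0.01<=p<0.05

Exact binomial: n=33, k=14, p₀=1/4=0.2500
P(X=j) = C(n,j)·p₀^j·(1−p₀)^(n−j); p = Σ P(X=j) over j with P(X=j) ≤ P(X=14)
p-value (two-sided) = 0.02666
→ bracket: 0.01<=p<0.05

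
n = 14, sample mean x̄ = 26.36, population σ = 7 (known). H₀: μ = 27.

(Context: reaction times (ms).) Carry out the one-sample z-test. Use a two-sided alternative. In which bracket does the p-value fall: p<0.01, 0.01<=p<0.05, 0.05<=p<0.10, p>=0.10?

p-value bracket: p>=0.10

SE = σ/√n = 7/√14 = 1.8708
z = (x̄−μ₀)/SE = (26.36−27)/1.8708 = -0.3421
p-value (two-sided) = 0.73228
→ bracket: p>=0.10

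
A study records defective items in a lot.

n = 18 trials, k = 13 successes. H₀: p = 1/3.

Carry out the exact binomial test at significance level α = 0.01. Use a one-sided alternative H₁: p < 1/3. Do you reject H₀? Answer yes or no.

Exact binomial: n=18, k=13, p₀=1/3=0.3333
P(X≤13) from Σ C(n,i)·p₀^i·(1−p₀)^(n−i)
p-value (one-sided, H₁ less) = 0.99986
At α=0.01: p ≥ α → fail to reject H₀

reject H₀: no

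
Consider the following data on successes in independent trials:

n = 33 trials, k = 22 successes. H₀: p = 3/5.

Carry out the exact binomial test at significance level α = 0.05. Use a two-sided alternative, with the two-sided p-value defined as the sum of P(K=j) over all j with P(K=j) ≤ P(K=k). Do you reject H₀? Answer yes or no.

Exact binomial: n=33, k=22, p₀=3/5=0.6000
P(X=j) = C(n,j)·p₀^j·(1−p₀)^(n−j); p = Σ P(X=j) over j with P(X=j) ≤ P(X=22)
p-value (two-sided) = 0.48174
At α=0.05: p ≥ α → fail to reject H₀

reject H₀: no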